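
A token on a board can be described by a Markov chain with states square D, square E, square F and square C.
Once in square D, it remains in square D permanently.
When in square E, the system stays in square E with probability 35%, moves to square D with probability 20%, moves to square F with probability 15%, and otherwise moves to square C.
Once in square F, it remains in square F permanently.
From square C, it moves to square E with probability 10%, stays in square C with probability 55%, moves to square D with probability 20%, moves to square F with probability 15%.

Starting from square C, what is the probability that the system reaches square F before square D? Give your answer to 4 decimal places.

Let h(s) be the probability of absorption at square F starting from transient state s. Then h(square F) = 1 and h(square D) = 0. By first-step analysis:
h(square E) = 0.2·0 + 0.35·h(square E) + 0.15·1 + 0.3·h(square C)
h(square C) = 0.2·0 + 0.1·h(square E) + 0.15·1 + 0.55·h(square C)
Solving: h(square E) = 0.4286, h(square C) = 0.4286.
Starting from square C, the probability is 0.4286.

0.4286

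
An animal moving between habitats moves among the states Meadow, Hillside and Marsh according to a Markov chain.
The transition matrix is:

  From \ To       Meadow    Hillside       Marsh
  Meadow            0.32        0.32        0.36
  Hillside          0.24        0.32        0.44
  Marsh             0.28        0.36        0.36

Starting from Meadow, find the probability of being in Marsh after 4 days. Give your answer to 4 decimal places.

Propagate the distribution vector 4 days from Meadow.
After 0 days: (1.0000, 0.0000, 0.0000)
After 1 day: (0.3200, 0.3200, 0.3600)
After 2 days: (0.2800, 0.3344, 0.3856)
After 3 days: (0.2778, 0.3354, 0.3868)
After 4 days: (0.2777, 0.3355, 0.3868)
P(in Marsh after 4 days) = 0.3868

0.3868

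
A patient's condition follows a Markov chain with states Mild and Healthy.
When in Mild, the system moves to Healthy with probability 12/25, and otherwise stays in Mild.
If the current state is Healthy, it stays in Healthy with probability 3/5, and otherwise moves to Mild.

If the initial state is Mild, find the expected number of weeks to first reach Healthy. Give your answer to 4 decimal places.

2.0833

Let t(s) be the expected number of weeks to first reach Healthy from state s, with t(Healthy) = 0. Conditioning on the first week:
t(Mild) = 1 + 0.52·t(Mild)
Solving: t(Mild) = 2.0833.
Expected weeks from Mild to Healthy: 2.0833.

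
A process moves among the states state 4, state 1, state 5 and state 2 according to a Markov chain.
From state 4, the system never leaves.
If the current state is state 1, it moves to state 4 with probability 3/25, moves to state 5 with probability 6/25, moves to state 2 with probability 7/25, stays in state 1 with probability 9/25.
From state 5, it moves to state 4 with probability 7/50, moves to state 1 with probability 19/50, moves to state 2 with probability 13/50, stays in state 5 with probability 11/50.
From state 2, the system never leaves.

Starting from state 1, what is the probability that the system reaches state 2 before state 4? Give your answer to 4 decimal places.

Let h(s) be the probability of absorption at state 2 starting from transient state s. Then h(state 2) = 1 and h(state 4) = 0. By first-step analysis:
h(state 1) = 0.12·0 + 0.36·h(state 1) + 0.24·h(state 5) + 0.28·1
h(state 5) = 0.14·0 + 0.38·h(state 1) + 0.22·h(state 5) + 0.26·1
Solving: h(state 1) = 0.6882, h(state 5) = 0.6686.
Starting from state 1, the probability is 0.6882.

0.6882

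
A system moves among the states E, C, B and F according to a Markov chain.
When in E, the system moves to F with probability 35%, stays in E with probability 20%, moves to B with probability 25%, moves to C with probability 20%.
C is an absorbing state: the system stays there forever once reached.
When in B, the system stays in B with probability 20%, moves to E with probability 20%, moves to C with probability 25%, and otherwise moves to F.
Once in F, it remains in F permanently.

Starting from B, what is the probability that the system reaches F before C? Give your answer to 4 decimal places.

0.5932

Let h(s) be the probability of absorption at F starting from transient state s. Then h(F) = 1 and h(C) = 0. By first-step analysis:
h(E) = 0.2·h(E) + 0.2·0 + 0.25·h(B) + 0.35·1
h(B) = 0.2·h(E) + 0.25·0 + 0.2·h(B) + 0.35·1
Solving: h(E) = 0.6229, h(B) = 0.5932.
Starting from B, the probability is 0.5932.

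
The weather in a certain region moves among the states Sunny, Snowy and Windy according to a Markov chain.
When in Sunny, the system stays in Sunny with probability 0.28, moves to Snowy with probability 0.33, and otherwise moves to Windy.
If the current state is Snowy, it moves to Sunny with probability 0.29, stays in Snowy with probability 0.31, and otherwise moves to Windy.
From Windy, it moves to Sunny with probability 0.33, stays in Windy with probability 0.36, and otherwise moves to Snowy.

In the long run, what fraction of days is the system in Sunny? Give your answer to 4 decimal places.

0.3022

Let the stationary distribution be π with π = πP and π_1 + π_2 + π_3 = 1.
π_1 = 0.28·π_1 + 0.29·π_2 + 0.33·π_3
π_2 = 0.33·π_1 + 0.31·π_2 + 0.31·π_3
Solving with the normalization constraint gives π = (0.3022, 0.3160, 0.3817).
So the stationary probability of Sunny is 0.3022.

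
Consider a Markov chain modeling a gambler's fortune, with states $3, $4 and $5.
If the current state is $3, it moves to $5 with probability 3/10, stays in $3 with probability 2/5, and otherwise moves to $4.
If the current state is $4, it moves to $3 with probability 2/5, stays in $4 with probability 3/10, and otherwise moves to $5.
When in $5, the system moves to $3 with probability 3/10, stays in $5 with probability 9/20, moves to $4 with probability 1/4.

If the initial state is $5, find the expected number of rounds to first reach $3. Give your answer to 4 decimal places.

3.0645

Let t(s) be the expected number of rounds to first reach $3 from state s, with t($3) = 0. Conditioning on the first round:
t($4) = 1 + 0.3·t($4) + 0.3·t($5)
t($5) = 1 + 0.25·t($4) + 0.45·t($5)
Solving: t($4) = 2.7419, t($5) = 3.0645.
Expected rounds from $5 to $3: 3.0645.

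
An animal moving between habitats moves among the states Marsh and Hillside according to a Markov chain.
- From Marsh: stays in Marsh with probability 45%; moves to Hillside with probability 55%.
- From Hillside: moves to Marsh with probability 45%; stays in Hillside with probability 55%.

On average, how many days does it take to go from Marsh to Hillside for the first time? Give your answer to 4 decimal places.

Let t(s) be the expected number of days to first reach Hillside from state s, with t(Hillside) = 0. Conditioning on the first day:
t(Marsh) = 1 + 0.45·t(Marsh)
Solving: t(Marsh) = 1.8182.
Expected days from Marsh to Hillside: 1.8182.

1.8182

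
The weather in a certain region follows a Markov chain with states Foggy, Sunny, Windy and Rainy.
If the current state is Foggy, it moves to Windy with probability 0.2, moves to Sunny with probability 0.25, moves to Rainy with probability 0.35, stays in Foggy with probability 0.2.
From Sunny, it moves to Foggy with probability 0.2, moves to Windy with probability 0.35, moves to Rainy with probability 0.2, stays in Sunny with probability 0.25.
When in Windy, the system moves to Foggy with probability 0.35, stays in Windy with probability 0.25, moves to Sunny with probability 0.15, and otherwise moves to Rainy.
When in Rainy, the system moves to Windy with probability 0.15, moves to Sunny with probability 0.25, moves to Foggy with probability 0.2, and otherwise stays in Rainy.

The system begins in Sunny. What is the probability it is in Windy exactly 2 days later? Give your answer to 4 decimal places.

0.2450

Propagate the distribution vector 2 days from Sunny.
After 0 days: (0.0000, 1.0000, 0.0000, 0.0000)
After 1 day: (0.2000, 0.2500, 0.3500, 0.2000)
After 2 days: (0.2525, 0.2150, 0.2450, 0.2875)
P(in Windy after 2 days) = 0.2450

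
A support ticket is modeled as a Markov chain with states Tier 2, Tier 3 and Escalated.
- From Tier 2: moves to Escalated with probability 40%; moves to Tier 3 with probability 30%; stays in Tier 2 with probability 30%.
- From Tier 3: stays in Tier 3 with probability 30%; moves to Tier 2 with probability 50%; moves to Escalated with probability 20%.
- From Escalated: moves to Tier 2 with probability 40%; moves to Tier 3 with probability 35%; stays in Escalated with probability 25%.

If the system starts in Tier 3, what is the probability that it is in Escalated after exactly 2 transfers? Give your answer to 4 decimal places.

Sum over the intermediate state after 1 transfer:
P = P(Tier 3→Tier 2)·P(Tier 2→Escalated) + P(Tier 3→Tier 3)·P(Tier 3→Escalated) + P(Tier 3→Escalated)·P(Escalated→Escalated)
  = 0.5×0.4 + 0.3×0.2 + 0.2×0.25
  = 0.2000 + 0.0600 + 0.0500 = 0.3100

0.3100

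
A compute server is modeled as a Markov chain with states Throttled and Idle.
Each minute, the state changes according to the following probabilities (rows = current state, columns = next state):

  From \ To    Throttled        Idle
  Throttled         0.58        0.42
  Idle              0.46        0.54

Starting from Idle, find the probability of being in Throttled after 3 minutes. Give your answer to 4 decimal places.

Propagate the distribution vector 3 minutes from Idle.
After 0 minutes: (0.0000, 1.0000)
After 1 minute: (0.4600, 0.5400)
After 2 minutes: (0.5152, 0.4848)
After 3 minutes: (0.5218, 0.4782)
P(in Throttled after 3 minutes) = 0.5218

0.5218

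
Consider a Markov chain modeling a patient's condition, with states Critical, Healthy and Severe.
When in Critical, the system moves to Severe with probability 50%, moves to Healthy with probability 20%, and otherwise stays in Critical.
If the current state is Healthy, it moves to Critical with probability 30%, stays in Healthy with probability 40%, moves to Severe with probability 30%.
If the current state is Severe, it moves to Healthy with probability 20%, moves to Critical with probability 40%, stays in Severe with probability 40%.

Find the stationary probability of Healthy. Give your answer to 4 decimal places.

Let the stationary distribution be π with π = πP and π_1 + π_2 + π_3 = 1.
π_1 = 0.3·π_1 + 0.3·π_2 + 0.4·π_3
π_2 = 0.2·π_1 + 0.4·π_2 + 0.2·π_3
Solving with the normalization constraint gives π = (0.3409, 0.2500, 0.4091).
So the stationary probability of Healthy is 0.2500.

0.2500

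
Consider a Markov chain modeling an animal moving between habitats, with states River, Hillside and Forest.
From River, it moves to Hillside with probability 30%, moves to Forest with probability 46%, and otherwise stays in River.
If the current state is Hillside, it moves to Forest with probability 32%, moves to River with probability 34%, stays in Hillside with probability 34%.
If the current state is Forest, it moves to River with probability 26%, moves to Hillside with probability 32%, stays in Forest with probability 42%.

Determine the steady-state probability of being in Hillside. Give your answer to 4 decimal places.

0.3208

Let the stationary distribution be π with π = πP and π_1 + π_2 + π_3 = 1.
π_1 = 0.24·π_1 + 0.34·π_2 + 0.26·π_3
π_2 = 0.3·π_1 + 0.34·π_2 + 0.32·π_3
Solving with the normalization constraint gives π = (0.2801, 0.3208, 0.3991).
So the stationary probability of Hillside is 0.3208.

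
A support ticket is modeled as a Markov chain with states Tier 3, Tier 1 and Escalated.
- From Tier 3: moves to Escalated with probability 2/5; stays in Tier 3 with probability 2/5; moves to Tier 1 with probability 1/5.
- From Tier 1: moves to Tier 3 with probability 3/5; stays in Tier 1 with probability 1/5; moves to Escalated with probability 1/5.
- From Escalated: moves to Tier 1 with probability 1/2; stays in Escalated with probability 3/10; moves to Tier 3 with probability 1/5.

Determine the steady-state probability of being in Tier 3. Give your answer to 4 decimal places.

0.3966

Let the stationary distribution be π with π = πP and π_1 + π_2 + π_3 = 1.
π_1 = 0.4·π_1 + 0.6·π_2 + 0.2·π_3
π_2 = 0.2·π_1 + 0.2·π_2 + 0.5·π_3
Solving with the normalization constraint gives π = (0.3966, 0.2931, 0.3103).
So the stationary probability of Tier 3 is 0.3966.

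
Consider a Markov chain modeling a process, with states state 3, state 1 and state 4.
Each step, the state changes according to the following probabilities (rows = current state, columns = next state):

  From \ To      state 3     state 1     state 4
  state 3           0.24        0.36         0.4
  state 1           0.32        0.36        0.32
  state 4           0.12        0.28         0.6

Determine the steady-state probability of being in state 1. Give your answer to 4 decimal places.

Let the stationary distribution be π with π = πP and π_1 + π_2 + π_3 = 1.
π_1 = 0.24·π_1 + 0.32·π_2 + 0.12·π_3
π_2 = 0.36·π_1 + 0.36·π_2 + 0.28·π_3
Solving with the normalization constraint gives π = (0.2097, 0.3226, 0.4677).
So the stationary probability of state 1 is 0.3226.

0.3226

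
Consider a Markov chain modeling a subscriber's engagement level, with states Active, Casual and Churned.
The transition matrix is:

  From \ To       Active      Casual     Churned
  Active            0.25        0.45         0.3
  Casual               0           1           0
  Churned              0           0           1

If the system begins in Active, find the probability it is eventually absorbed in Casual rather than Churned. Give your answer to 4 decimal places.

Let h(s) be the probability of absorption at Casual starting from transient state s. Then h(Casual) = 1 and h(Churned) = 0. By first-step analysis:
h(Active) = 0.25·h(Active) + 0.45·1 + 0.3·0
Solving: h(Active) = 0.6000.
Starting from Active, the probability is 0.6000.

0.6000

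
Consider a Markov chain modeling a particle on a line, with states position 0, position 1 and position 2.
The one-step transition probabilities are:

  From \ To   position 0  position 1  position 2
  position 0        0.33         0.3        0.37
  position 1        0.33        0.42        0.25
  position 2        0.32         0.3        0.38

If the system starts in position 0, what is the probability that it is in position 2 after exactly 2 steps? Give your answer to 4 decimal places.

Sum over the intermediate state after 1 step:
P = P(position 0→position 0)·P(position 0→position 2) + P(position 0→position 1)·P(position 1→position 2) + P(position 0→position 2)·P(position 2→position 2)
  = 0.33×0.37 + 0.3×0.25 + 0.37×0.38
  = 0.1221 + 0.0750 + 0.1406 = 0.3377

0.3377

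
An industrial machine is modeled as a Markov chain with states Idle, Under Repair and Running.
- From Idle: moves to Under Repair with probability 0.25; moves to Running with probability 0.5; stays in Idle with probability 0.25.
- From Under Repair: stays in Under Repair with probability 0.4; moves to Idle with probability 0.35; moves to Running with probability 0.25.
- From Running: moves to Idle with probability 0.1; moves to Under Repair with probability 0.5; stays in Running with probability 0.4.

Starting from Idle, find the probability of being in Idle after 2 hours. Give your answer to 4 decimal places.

0.2000

Sum over the intermediate state after 1 hour:
P = P(Idle→Idle)·P(Idle→Idle) + P(Idle→Under Repair)·P(Under Repair→Idle) + P(Idle→Running)·P(Running→Idle)
  = 0.25×0.25 + 0.25×0.35 + 0.5×0.1
  = 0.0625 + 0.0875 + 0.0500 = 0.2000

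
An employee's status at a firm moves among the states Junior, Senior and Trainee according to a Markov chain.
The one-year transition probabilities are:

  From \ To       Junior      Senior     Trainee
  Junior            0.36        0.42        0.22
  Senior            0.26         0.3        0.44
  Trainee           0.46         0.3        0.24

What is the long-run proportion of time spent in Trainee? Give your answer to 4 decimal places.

Let the stationary distribution be π with π = πP and π_1 + π_2 + π_3 = 1.
π_1 = 0.36·π_1 + 0.26·π_2 + 0.46·π_3
π_2 = 0.42·π_1 + 0.3·π_2 + 0.3·π_3
Solving with the normalization constraint gives π = (0.3559, 0.3427, 0.3014).
So the stationary probability of Trainee is 0.3014.

0.3014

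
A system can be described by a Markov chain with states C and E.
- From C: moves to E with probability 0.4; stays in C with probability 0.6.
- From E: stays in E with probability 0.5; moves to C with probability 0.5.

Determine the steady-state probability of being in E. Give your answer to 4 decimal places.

0.4444

Let the stationary distribution be π with π = πP and π_1 + π_2 = 1.
π_1 = 0.6·π_1 + 0.5·π_2
Solving with the normalization constraint gives π = (0.5556, 0.4444).
So the stationary probability of E is 0.4444.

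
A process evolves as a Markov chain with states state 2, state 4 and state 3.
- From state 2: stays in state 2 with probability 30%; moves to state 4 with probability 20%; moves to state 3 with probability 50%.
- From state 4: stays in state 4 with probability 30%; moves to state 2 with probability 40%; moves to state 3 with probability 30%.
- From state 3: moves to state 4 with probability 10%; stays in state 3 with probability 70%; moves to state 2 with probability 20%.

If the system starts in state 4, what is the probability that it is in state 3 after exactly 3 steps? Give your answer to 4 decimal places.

0.5600

Propagate the distribution vector 3 steps from state 4.
After 0 steps: (0.0000, 1.0000, 0.0000)
After 1 step: (0.4000, 0.3000, 0.3000)
After 2 steps: (0.3000, 0.2000, 0.5000)
After 3 steps: (0.2700, 0.1700, 0.5600)
P(in state 3 after 3 steps) = 0.5600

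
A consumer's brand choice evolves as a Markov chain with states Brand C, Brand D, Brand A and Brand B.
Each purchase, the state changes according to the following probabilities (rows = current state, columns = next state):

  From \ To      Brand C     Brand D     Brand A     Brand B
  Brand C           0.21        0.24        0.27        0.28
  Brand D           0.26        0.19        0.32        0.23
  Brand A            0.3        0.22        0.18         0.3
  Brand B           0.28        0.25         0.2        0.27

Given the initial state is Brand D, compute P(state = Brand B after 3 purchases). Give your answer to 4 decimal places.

Propagate the distribution vector 3 purchases from Brand D.
After 0 purchases: (0.0000, 1.0000, 0.0000, 0.0000)
After 1 purchase: (0.2600, 0.1900, 0.3200, 0.2300)
After 2 purchases: (0.2644, 0.2264, 0.2346, 0.2746)
After 3 purchases: (0.2617, 0.2267, 0.2410, 0.2706)
P(in Brand B after 3 purchases) = 0.2706

0.2706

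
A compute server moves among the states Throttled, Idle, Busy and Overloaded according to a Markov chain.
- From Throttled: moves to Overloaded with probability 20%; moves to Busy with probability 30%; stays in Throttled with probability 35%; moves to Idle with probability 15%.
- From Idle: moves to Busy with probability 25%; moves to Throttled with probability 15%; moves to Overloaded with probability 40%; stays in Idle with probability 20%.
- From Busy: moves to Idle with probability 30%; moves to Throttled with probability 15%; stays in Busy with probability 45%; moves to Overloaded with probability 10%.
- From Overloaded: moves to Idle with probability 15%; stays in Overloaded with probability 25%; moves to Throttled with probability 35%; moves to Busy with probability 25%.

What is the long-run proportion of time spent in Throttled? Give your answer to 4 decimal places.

0.2425

Let the stationary distribution be π with π = πP and π_1 + π_2 + π_3 + π_4 = 1.
π_1 = 0.35·π_1 + 0.15·π_2 + 0.15·π_3 + 0.35·π_4
π_2 = 0.15·π_1 + 0.2·π_2 + 0.3·π_3 + 0.15·π_4
π_3 = 0.3·π_1 + 0.25·π_2 + 0.45·π_3 + 0.25·π_4
Solving with the normalization constraint gives π = (0.2425, 0.2096, 0.3277, 0.2202).
So the stationary probability of Throttled is 0.2425.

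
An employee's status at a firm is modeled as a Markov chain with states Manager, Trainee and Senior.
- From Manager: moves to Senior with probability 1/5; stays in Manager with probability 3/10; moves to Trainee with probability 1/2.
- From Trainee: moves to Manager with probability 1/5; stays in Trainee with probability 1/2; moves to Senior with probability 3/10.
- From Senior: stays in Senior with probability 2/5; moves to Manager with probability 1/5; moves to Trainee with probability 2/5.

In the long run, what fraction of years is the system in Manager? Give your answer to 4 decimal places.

0.2222

Let the stationary distribution be π with π = πP and π_1 + π_2 + π_3 = 1.
π_1 = 0.3·π_1 + 0.2·π_2 + 0.2·π_3
π_2 = 0.5·π_1 + 0.5·π_2 + 0.4·π_3
Solving with the normalization constraint gives π = (0.2222, 0.4691, 0.3086).
So the stationary probability of Manager is 0.2222.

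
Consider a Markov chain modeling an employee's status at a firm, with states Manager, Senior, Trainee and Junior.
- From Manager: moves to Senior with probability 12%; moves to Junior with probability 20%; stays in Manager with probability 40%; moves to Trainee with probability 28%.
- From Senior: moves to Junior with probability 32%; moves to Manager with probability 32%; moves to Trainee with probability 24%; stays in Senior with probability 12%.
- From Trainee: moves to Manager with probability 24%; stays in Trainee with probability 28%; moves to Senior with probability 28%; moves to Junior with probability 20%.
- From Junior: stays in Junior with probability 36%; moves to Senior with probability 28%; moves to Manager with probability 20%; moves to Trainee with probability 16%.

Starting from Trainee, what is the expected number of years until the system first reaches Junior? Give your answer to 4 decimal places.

Let t(s) be the expected number of years to first reach Junior from state s, with t(Junior) = 0. Conditioning on the first year:
t(Manager) = 1 + 0.4·t(Manager) + 0.12·t(Senior) + 0.28·t(Trainee)
t(Senior) = 1 + 0.32·t(Manager) + 0.12·t(Senior) + 0.24·t(Trainee)
t(Trainee) = 1 + 0.24·t(Manager) + 0.28·t(Senior) + 0.28·t(Trainee)
Solving: t(Manager) = 4.5527, t(Senior) = 4.0098, t(Trainee) = 4.4658.
Expected years from Trainee to Junior: 4.4658.

4.4658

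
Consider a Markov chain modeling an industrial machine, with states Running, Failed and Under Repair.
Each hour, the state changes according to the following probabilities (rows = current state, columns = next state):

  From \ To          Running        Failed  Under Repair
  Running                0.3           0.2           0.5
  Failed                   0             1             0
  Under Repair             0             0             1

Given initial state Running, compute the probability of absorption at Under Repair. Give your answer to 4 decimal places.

Let h(s) be the probability of absorption at Under Repair starting from transient state s. Then h(Under Repair) = 1 and h(Failed) = 0. By first-step analysis:
h(Running) = 0.3·h(Running) + 0.2·0 + 0.5·1
Solving: h(Running) = 0.7143.
Starting from Running, the probability is 0.7143.

0.7143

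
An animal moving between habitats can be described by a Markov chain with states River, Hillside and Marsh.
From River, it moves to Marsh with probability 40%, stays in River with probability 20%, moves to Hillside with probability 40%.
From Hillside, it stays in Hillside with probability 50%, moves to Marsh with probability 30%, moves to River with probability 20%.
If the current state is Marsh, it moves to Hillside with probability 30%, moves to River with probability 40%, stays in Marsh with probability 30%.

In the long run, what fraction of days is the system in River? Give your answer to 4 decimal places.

Let the stationary distribution be π with π = πP and π_1 + π_2 + π_3 = 1.
π_1 = 0.2·π_1 + 0.2·π_2 + 0.4·π_3
π_2 = 0.4·π_1 + 0.5·π_2 + 0.3·π_3
Solving with the normalization constraint gives π = (0.2653, 0.4082, 0.3265).
So the stationary probability of River is 0.2653.

0.2653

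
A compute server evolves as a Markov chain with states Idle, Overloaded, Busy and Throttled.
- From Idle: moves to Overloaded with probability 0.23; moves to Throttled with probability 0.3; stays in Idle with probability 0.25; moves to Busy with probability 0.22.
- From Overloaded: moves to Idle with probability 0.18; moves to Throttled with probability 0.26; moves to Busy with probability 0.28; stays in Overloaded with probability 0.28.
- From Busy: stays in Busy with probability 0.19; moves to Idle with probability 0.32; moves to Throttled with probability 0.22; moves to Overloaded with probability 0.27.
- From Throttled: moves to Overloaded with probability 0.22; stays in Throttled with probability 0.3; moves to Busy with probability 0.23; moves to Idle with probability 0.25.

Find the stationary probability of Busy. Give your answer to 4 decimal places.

Let the stationary distribution be π with π = πP and π_1 + π_2 + π_3 + π_4 = 1.
π_1 = 0.25·π_1 + 0.18·π_2 + 0.32·π_3 + 0.25·π_4
π_2 = 0.23·π_1 + 0.28·π_2 + 0.27·π_3 + 0.22·π_4
π_3 = 0.22·π_1 + 0.28·π_2 + 0.19·π_3 + 0.23·π_4
Solving with the normalization constraint gives π = (0.2487, 0.2490, 0.2307, 0.2716).
So the stationary probability of Busy is 0.2307.

0.2307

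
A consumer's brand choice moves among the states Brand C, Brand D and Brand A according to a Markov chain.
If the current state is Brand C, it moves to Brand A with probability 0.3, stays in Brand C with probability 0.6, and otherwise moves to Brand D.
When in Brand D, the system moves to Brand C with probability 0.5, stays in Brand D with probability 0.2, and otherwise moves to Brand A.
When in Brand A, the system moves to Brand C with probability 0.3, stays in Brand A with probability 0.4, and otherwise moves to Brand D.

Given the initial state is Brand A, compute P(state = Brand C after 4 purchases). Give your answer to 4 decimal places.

Propagate the distribution vector 4 purchases from Brand A.
After 0 purchases: (0.0000, 0.0000, 1.0000)
After 1 purchase: (0.3000, 0.3000, 0.4000)
After 2 purchases: (0.4500, 0.2100, 0.3400)
After 3 purchases: (0.4770, 0.1890, 0.3340)
After 4 purchases: (0.4809, 0.1857, 0.3334)
P(in Brand C after 4 purchases) = 0.4809

0.4809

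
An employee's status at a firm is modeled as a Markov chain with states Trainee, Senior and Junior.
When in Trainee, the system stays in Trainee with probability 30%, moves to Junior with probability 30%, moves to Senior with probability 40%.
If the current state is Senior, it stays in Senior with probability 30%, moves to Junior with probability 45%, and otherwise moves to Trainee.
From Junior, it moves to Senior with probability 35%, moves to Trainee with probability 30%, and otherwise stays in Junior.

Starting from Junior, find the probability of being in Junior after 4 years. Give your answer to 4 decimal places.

0.3705

Propagate the distribution vector 4 years from Junior.
After 0 years: (0.0000, 0.0000, 1.0000)
After 1 year: (0.3000, 0.3500, 0.3500)
After 2 years: (0.2825, 0.3475, 0.3700)
After 3 years: (0.2826, 0.3468, 0.3706)
After 4 years: (0.2827, 0.3468, 0.3705)
P(in Junior after 4 years) = 0.3705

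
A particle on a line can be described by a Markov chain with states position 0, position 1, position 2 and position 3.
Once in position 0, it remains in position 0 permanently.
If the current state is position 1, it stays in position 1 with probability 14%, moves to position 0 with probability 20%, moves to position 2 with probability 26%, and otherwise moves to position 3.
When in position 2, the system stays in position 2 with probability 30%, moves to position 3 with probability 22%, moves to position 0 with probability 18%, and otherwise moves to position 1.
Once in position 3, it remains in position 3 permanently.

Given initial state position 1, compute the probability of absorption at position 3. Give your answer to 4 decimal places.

Let h(s) be the probability of absorption at position 3 starting from transient state s. Then h(position 3) = 1 and h(position 0) = 0. By first-step analysis:
h(position 1) = 0.2·0 + 0.14·h(position 1) + 0.26·h(position 2) + 0.4·1
h(position 2) = 0.18·0 + 0.3·h(position 1) + 0.3·h(position 2) + 0.22·1
Solving: h(position 1) = 0.6435, h(position 2) = 0.5901.
Starting from position 1, the probability is 0.6435.

0.6435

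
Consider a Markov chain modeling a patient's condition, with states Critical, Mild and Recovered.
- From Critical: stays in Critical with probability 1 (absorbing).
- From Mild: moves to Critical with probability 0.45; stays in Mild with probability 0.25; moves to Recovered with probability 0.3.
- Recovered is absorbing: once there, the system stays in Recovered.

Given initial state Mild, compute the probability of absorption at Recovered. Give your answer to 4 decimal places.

0.4000

Let h(s) be the probability of absorption at Recovered starting from transient state s. Then h(Recovered) = 1 and h(Critical) = 0. By first-step analysis:
h(Mild) = 0.45·0 + 0.25·h(Mild) + 0.3·1
Solving: h(Mild) = 0.4000.
Starting from Mild, the probability is 0.4000.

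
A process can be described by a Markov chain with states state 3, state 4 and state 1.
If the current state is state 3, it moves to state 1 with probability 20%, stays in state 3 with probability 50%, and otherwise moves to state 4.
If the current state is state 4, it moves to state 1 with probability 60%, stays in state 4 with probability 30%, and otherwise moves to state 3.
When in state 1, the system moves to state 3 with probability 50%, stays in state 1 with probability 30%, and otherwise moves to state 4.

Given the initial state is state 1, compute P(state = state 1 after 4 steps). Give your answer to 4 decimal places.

0.3415

Propagate the distribution vector 4 steps from state 1.
After 0 steps: (0.0000, 0.0000, 1.0000)
After 1 step: (0.5000, 0.2000, 0.3000)
After 2 steps: (0.4200, 0.2700, 0.3100)
After 3 steps: (0.3920, 0.2690, 0.3390)
After 4 steps: (0.3924, 0.2661, 0.3415)
P(in state 1 after 4 steps) = 0.3415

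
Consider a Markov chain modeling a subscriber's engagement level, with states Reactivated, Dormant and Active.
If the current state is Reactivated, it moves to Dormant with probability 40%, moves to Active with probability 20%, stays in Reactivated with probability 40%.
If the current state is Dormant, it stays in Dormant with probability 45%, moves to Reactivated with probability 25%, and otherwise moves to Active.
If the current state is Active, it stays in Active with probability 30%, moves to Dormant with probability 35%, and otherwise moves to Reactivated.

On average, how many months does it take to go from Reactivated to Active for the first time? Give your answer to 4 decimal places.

Let t(s) be the expected number of months to first reach Active from state s, with t(Active) = 0. Conditioning on the first month:
t(Reactivated) = 1 + 0.4·t(Reactivated) + 0.4·t(Dormant)
t(Dormant) = 1 + 0.25·t(Reactivated) + 0.45·t(Dormant)
Solving: t(Reactivated) = 4.1304, t(Dormant) = 3.6957.
Expected months from Reactivated to Active: 4.1304.

4.1304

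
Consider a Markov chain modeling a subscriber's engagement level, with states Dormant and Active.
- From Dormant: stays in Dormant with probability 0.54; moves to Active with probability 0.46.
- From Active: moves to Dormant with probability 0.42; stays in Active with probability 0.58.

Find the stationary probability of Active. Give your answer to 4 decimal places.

Let the stationary distribution be π with π = πP and π_1 + π_2 = 1.
π_1 = 0.54·π_1 + 0.42·π_2
Solving with the normalization constraint gives π = (0.4773, 0.5227).
So the stationary probability of Active is 0.5227.

0.5227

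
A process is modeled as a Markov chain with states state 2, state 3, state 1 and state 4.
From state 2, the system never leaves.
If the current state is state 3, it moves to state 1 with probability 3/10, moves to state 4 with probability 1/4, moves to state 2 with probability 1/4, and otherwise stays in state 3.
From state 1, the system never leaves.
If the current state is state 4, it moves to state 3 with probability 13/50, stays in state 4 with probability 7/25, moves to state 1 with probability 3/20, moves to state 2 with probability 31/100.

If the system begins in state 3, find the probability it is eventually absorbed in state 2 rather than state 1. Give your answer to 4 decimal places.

0.5039

Let h(s) be the probability of absorption at state 2 starting from transient state s. Then h(state 2) = 1 and h(state 1) = 0. By first-step analysis:
h(state 3) = 0.25·1 + 0.2·h(state 3) + 0.3·0 + 0.25·h(state 4)
h(state 4) = 0.31·1 + 0.26·h(state 3) + 0.15·0 + 0.28·h(state 4)
Solving: h(state 3) = 0.5039, h(state 4) = 0.6125.
Starting from state 3, the probability is 0.5039.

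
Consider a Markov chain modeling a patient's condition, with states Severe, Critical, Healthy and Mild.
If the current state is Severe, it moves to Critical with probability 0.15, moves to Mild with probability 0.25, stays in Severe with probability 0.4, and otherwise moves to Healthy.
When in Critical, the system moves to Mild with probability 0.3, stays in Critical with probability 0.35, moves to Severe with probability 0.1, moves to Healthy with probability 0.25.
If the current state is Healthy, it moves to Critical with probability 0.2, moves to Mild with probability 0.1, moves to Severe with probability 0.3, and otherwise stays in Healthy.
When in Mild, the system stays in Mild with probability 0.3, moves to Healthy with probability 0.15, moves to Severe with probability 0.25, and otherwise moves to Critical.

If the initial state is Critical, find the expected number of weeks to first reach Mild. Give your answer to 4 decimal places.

Let t(s) be the expected number of weeks to first reach Mild from state s, with t(Mild) = 0. Conditioning on the first week:
t(Severe) = 1 + 0.4·t(Severe) + 0.15·t(Critical) + 0.2·t(Healthy)
t(Critical) = 1 + 0.1·t(Severe) + 0.35·t(Critical) + 0.25·t(Healthy)
t(Healthy) = 1 + 0.3·t(Severe) + 0.2·t(Critical) + 0.4·t(Healthy)
Solving: t(Severe) = 4.5293, t(Critical) = 4.2984, t(Healthy) = 5.3641.
Expected weeks from Critical to Mild: 4.2984.

4.2984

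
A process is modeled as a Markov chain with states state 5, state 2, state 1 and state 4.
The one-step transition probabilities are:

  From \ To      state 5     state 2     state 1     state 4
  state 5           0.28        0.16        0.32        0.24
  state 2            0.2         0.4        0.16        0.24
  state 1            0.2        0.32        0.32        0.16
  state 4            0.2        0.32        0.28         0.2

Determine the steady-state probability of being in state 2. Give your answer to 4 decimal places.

0.3100

Let the stationary distribution be π with π = πP and π_1 + π_2 + π_3 + π_4 = 1.
π_1 = 0.28·π_1 + 0.2·π_2 + 0.2·π_3 + 0.2·π_4
π_2 = 0.16·π_1 + 0.4·π_2 + 0.32·π_3 + 0.32·π_4
π_3 = 0.32·π_1 + 0.16·π_2 + 0.32·π_3 + 0.28·π_4
Solving with the normalization constraint gives π = (0.2174, 0.3100, 0.2620, 0.2106).
So the stationary probability of state 2 is 0.3100.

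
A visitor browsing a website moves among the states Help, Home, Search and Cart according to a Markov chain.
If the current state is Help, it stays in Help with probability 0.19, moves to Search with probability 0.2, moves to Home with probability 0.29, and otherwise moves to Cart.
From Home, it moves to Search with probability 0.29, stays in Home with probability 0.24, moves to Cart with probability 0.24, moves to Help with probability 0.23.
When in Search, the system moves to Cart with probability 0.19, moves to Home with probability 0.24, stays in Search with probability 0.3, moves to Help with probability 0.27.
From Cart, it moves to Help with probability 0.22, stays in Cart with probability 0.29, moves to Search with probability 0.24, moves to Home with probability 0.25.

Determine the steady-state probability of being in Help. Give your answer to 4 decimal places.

Let the stationary distribution be π with π = πP and π_1 + π_2 + π_3 + π_4 = 1.
π_1 = 0.19·π_1 + 0.23·π_2 + 0.27·π_3 + 0.22·π_4
π_2 = 0.29·π_1 + 0.24·π_2 + 0.24·π_3 + 0.25·π_4
π_3 = 0.2·π_1 + 0.29·π_2 + 0.3·π_3 + 0.24·π_4
Solving with the normalization constraint gives π = (0.2286, 0.2540, 0.2591, 0.2582).
So the stationary probability of Help is 0.2286.

0.2286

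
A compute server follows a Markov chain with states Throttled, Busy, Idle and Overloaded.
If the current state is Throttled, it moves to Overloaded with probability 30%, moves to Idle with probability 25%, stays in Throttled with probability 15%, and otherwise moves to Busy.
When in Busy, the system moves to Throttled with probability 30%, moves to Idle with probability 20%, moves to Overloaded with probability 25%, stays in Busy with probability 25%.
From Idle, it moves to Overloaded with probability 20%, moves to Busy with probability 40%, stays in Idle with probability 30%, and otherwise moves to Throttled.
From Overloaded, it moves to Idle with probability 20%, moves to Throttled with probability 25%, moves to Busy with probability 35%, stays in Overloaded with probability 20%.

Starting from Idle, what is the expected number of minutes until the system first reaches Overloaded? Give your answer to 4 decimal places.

4.2706

Let t(s) be the expected number of minutes to first reach Overloaded from state s, with t(Overloaded) = 0. Conditioning on the first minute:
t(Throttled) = 1 + 0.15·t(Throttled) + 0.3·t(Busy) + 0.25·t(Idle)
t(Busy) = 1 + 0.3·t(Throttled) + 0.25·t(Busy) + 0.2·t(Idle)
t(Idle) = 1 + 0.1·t(Throttled) + 0.4·t(Busy) + 0.3·t(Idle)
Solving: t(Throttled) = 3.8484, t(Busy) = 4.0115, t(Idle) = 4.2706.
Expected minutes from Idle to Overloaded: 4.2706.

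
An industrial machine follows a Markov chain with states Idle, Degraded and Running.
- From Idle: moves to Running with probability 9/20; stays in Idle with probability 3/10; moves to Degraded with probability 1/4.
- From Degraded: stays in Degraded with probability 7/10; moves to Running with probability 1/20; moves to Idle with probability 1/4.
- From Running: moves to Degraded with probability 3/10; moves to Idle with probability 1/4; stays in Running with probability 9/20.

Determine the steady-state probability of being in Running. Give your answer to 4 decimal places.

0.2588

Let the stationary distribution be π with π = πP and π_1 + π_2 + π_3 = 1.
π_1 = 0.3·π_1 + 0.25·π_2 + 0.25·π_3
π_2 = 0.25·π_1 + 0.7·π_2 + 0.3·π_3
Solving with the normalization constraint gives π = (0.2632, 0.4781, 0.2588).
So the stationary probability of Running is 0.2588.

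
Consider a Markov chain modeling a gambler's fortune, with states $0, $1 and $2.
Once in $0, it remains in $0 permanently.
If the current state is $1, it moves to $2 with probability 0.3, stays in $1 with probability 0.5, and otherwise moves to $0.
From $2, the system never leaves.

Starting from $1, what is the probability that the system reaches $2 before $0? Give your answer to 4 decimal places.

0.6000

Let h(s) be the probability of absorption at $2 starting from transient state s. Then h($2) = 1 and h($0) = 0. By first-step analysis:
h($1) = 0.2·0 + 0.5·h($1) + 0.3·1
Solving: h($1) = 0.6000.
Starting from $1, the probability is 0.6000.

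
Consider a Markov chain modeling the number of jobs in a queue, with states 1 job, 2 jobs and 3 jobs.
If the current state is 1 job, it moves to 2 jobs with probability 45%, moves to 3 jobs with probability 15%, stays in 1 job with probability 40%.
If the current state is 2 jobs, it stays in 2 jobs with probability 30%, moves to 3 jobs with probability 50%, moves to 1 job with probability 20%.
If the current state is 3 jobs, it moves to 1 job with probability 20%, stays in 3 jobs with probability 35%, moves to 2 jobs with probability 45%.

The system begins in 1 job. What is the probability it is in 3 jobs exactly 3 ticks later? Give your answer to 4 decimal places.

0.3514

Propagate the distribution vector 3 ticks from 1 job.
After 0 ticks: (1.0000, 0.0000, 0.0000)
After 1 tick: (0.4000, 0.4500, 0.1500)
After 2 ticks: (0.2800, 0.3825, 0.3375)
After 3 ticks: (0.2560, 0.3926, 0.3514)
P(in 3 jobs after 3 ticks) = 0.3514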